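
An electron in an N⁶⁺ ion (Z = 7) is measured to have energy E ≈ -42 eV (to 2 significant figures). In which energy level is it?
n = 4

The exact energy levels follow E_n = -13.6057 Z² / n² eV with Z = 7.

The measured value (-42 eV) is reported to only 2 significant figures, so we must test candidate n values and see which one matches to that precision.

Candidate energies:
  n = 2:  E = -13.6057 × 7² / 2² = -166.66983 eV
  n = 3:  E = -13.6057 × 7² / 3² = -74.07548 eV
  n = 4:  E = -13.6057 × 7² / 4² = -41.66746 eV  ← matches
  n = 5:  E = -13.6057 × 7² / 5² = -26.66717 eV
  n = 6:  E = -13.6057 × 7² / 6² = -18.51887 eV

Checking against the measurement of -42 eV (2 sig figs), only n = 4 agrees:
E_4 = -41.66746 eV, which rounds to -42 eV ✓

Therefore n = 4.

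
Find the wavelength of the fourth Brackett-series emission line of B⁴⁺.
77.76129 nm

The lines of a series are numbered from the longest wavelength (smallest ΔE) outward; the fourth line is the transition from n = n_f + 4 to n_f.
The Brackett series has all transitions ending at n_f = 4.

For B⁴⁺ (Z = 5), the fourth line (δ-line) is the jump from n = 8 to n = 4:
E_8 = -13.6057 × 5² / 8² = -5.3147266 eV
E_4 = -13.6057 × 5² / 4² = -21.2589063 eV
ΔE = E_8 - E_4 = 15.9441797 eV

λ = hc/E = 1239.84 eV·nm / 15.9441797 eV
λ = 77.76129 nm

This is the δ-line of the Brackett series in B⁴⁺.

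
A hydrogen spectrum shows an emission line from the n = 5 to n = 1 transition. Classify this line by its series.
Lyman series

The spectral series in hydrogen are named based on the final (lower) energy level:
- Lyman series: n_final = 1 (ultraviolet)
- Balmer series: n_final = 2 (visible/near-UV)
- Paschen series: n_final = 3 (infrared)
- Brackett series: n_final = 4 (infrared)
- Pfund series: n_final = 5 (far infrared)

Since this transition ends at n = 1, it belongs to the Lyman series.

For reference, this 5 → 1 line has photon energy
ΔE = 13.6057 eV × (1/1² - 1/5²) = 13.06147200 eV,
corresponding to wavelength λ = hc/ΔE = 1239.84 eV·nm / 13.06147200 eV = 94.923451 nm in the ultraviolet region.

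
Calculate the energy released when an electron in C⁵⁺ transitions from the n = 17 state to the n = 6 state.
11.91 eV

The energy levels are E_n = -13.6057 Z² eV / n².

Energy at n = 17: E_17 = -13.6057 × 6² / 17² = -1.69483 eV
Energy at n = 6: E_6 = -13.6057 × 6² / 6² = -13.60570 eV

For emission (electron falling to lower state), the photon energy is:
E_photon = E_17 - E_6 = |-1.69483 - (-13.60570)|
E_photon = 11.91 eV

This energy is carried away by the emitted photon.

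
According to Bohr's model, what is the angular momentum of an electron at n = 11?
1.16003e-33 J·s (or 11ℏ)

In the Bohr model, angular momentum is quantized:
L = nℏ

where ℏ = h/(2π) = 1.0545718e-34 J·s

For n = 11:
L = 11 × 1.0545718e-34 J·s
L = 1.16003e-33 J·s

This can also be written as L = 11ℏ.
The angular momentum is an integer multiple of the reduced Planck constant.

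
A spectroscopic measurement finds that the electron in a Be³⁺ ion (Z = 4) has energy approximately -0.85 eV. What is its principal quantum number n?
n = 16

The exact energy levels follow E_n = -13.6057 Z² / n² eV with Z = 4.

The measured value (-0.85 eV) is reported to only 2 significant figures, so we must test candidate n values and see which one matches to that precision.

Candidate energies:
  n = 14:  E = -13.6057 × 4² / 14² = -1.11067 eV
  n = 15:  E = -13.6057 × 4² / 15² = -0.96752 eV
  n = 16:  E = -13.6057 × 4² / 16² = -0.85036 eV  ← matches
  n = 17:  E = -13.6057 × 4² / 17² = -0.75326 eV
  n = 18:  E = -13.6057 × 4² / 18² = -0.67189 eV

Checking against the measurement of -0.85 eV (2 sig figs), only n = 16 agrees:
E_16 = -0.85036 eV, which rounds to -0.85 eV ✓

Therefore n = 16.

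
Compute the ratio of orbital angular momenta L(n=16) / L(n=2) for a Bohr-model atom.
8.000000

In the Bohr model, L_n = nℏ, so the ratio is purely the ratio of quantum numbers:

L_16/L_2 = 16ℏ / 2ℏ = 16/2 = 8.000000

The angular momentum scales linearly with n.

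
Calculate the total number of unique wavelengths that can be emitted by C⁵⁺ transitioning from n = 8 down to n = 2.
21

The electron can occupy levels n = 2, 3, ..., 8 during de-excitation — that is m = 8 - 2 + 1 = 7 distinct levels.

The number of distinct spectral lines equals the number of ways to choose 2 of these m levels (each pair gives one possible emission transition):

Number of lines = m(m-1)/2 = 7×6/2 = 21

These correspond to all possible transitions between the 7 levels:
8 → 7, 8 → 6, 8 → 5, 8 → 4, 8 → 3, 8 → 2, 7 → 6, 7 → 5...

Each transition produces a photon with a unique energy (and thus wavelength). This count does not depend on Z.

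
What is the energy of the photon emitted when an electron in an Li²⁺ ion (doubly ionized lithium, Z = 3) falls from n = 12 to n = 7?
1.649 eV

The energy levels are E_n = -13.6057 Z² eV / n².

Energy at n = 12: E_12 = -13.6057 × 3² / 12² = -0.850356 eV
Energy at n = 7: E_7 = -13.6057 × 3² / 7² = -2.499006 eV

For emission (electron falling to lower state), the photon energy is:
E_photon = E_12 - E_7 = |-0.850356 - (-2.499006)|
E_photon = 1.649 eV

This energy is carried away by the emitted photon.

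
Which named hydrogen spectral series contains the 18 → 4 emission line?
Brackett series

The spectral series in hydrogen are named based on the final (lower) energy level:
- Lyman series: n_final = 1 (ultraviolet)
- Balmer series: n_final = 2 (visible/near-UV)
- Paschen series: n_final = 3 (infrared)
- Brackett series: n_final = 4 (infrared)
- Pfund series: n_final = 5 (far infrared)

Since this transition ends at n = 4, it belongs to the Brackett series.

For reference, this 18 → 4 line has photon energy
ΔE = 13.6057 eV × (1/4² - 1/18²) = 0.80836335 eV,
corresponding to wavelength λ = hc/ΔE = 1239.84 eV·nm / 0.80836335 eV = 1533.77 nm in the infrared region.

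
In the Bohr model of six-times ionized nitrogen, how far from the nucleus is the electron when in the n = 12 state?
1.0886 nm (or 10.8859 Å)

The Bohr radius formula is:
r_n = n² a₀ / Z

where a₀ = 0.0529177 nm is the Bohr radius.

For N⁶⁺ (Z = 7) at n = 12:
r_12 = 12² × 0.0529177 nm / 7
r_12 = 144 × 0.0529177 nm / 7
r_12 = 7.62015 nm / 7
r_12 = 1.0886 nm

The electron orbits at approximately 1.0886 nm from the nucleus.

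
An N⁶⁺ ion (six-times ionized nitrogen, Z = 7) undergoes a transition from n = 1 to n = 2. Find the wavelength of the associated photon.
2.480 nm

First, find the transition energy using E_n = -13.6057 Z² / n² eV:
E_1 = -13.6057 × 7² / 1² = -666.67930 eV
E_2 = -13.6057 × 7² / 2² = -166.66983 eV

Photon energy: |ΔE| = |E_2 - E_1| = 500.00947 eV

Convert to wavelength using E = hc/λ with hc = 1239.84 eV·nm:
λ = hc/E = 1239.84 eV·nm / 500.00947 eV
λ = 2.480 nm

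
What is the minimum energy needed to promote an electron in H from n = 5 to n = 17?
0.497149 eV

The energy levels of a hydrogen-like atom are E_n = -13.6057 eV / n².

Energy at n = 5: E_5 = -13.6057 / 5² = -0.544228000 eV
Energy at n = 17: E_17 = -13.6057 / 17² = -0.047078547 eV

The excitation energy is the difference:
ΔE = E_17 - E_5
ΔE = -0.047078547 - (-0.544228000)
ΔE = 0.497149 eV

Since this is positive, energy must be absorbed (photon absorption).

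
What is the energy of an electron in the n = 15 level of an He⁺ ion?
-0.242 eV

For hydrogen-like ions, the energy levels scale with Z²:
E_n = -13.6057 Z² / n² eV

For He⁺ (Z = 2) at n = 15:
E_15 = -13.6057 × 2² / 15²
E_15 = -13.6057 × 4 / 225
E_15 = -54.4228 / 225
E_15 = -0.242 eV

The energy is 4 times more negative than hydrogen at the same n due to the stronger nuclear charge.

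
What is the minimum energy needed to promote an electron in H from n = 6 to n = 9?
0.210 eV

The energy levels of a hydrogen-like atom are E_n = -13.6057 eV / n².

Energy at n = 6: E_6 = -13.6057 / 6² = -0.377936 eV
Energy at n = 9: E_9 = -13.6057 / 9² = -0.167972 eV

The excitation energy is the difference:
ΔE = E_9 - E_6
ΔE = -0.167972 - (-0.377936)
ΔE = 0.210 eV

Since this is positive, energy must be absorbed (photon absorption).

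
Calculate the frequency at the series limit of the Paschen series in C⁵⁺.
1.316e+16 Hz

The series limit corresponds to the transition from n = ∞ to n = 3.
This is the highest energy (shortest wavelength) transition in the Paschen series.

E_∞ = 0 eV
E_3 = -13.6057 × 6² / 3² = -54.42280 eV

Energy at series limit:
ΔE = E_∞ - E_3 = 0 - (-54.42280) = 54.42280 eV
E = 54.42280 eV × (1.602177 × 10⁻¹⁹ J/eV) = 8.71950e-18 J
f = E/h = 8.71950e-18 J / (6.62607 × 10⁻³⁴ J·s) = 1.316e+16 Hz

This energy equals the ionization energy from the n = 3 state of C⁵⁺.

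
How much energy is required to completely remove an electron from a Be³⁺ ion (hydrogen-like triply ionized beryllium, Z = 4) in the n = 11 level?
1.799101 eV

The ionization energy is the energy needed to remove the electron completely (n → ∞).

For a hydrogen-like ion with Z = 4, E_n = -13.6057 Z² / n² eV.

At n = 11: E_11 = -13.6057 × 4² / 11² = -1.799100826 eV
At n = ∞: E_∞ = 0 eV

Ionization energy = E_∞ - E_11 = 0 - (-1.799100826) = 1.799100826 eV
Ionization energy ≈ 1.799101 eV

This is also called the binding energy of the electron in state n = 11.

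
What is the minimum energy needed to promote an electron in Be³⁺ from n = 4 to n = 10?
11.4288 eV

The energy levels of a hydrogen-like atom are E_n = -13.6057 Z² eV / n².

Energy at n = 4: E_4 = -13.6057 × 4² / 4² = -13.6057000 eV
Energy at n = 10: E_10 = -13.6057 × 4² / 10² = -2.1769120 eV

The excitation energy is the difference:
ΔE = E_10 - E_4
ΔE = -2.1769120 - (-13.6057000)
ΔE = 11.4288 eV

Since this is positive, energy must be absorbed (photon absorption).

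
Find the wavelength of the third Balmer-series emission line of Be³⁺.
27.12099 nm

The lines of a series are numbered from the longest wavelength (smallest ΔE) outward; the third line is the transition from n = n_f + 3 to n_f.
The Balmer series has all transitions ending at n_f = 2.

For Be³⁺ (Z = 4), the third line (γ-line) is the jump from n = 5 to n = 2:
E_5 = -13.6057 × 4² / 5² = -8.7076480 eV
E_2 = -13.6057 × 4² / 2² = -54.4228000 eV
ΔE = E_5 - E_2 = 45.7151520 eV

λ = hc/E = 1239.84 eV·nm / 45.7151520 eV
λ = 27.12099 nm

This is the γ-line of the Balmer series in Be³⁺.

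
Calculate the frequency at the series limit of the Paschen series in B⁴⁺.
9.14e+15 Hz

The series limit corresponds to the transition from n = ∞ to n = 3.
This is the highest energy (shortest wavelength) transition in the Paschen series.

E_∞ = 0 eV
E_3 = -13.6057 × 5² / 3² = -37.793611 eV

Energy at series limit:
ΔE = E_∞ - E_3 = 0 - (-37.793611) = 37.793611 eV
E = 37.793611 eV × (1.602177 × 10⁻¹⁹ J/eV) = 6.0552e-18 J
f = E/h = 6.0552e-18 J / (6.62607 × 10⁻³⁴ J·s) = 9.14e+15 Hz

This energy equals the ionization energy from the n = 3 state of B⁴⁺.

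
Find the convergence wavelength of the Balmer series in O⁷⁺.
5.6954 nm

The series limit corresponds to the transition from n = ∞ to n = 2.
This is the highest energy (shortest wavelength) transition in the Balmer series.

E_∞ = 0 eV
E_2 = -13.6057 × 8² / 2² = -217.691200 eV

Energy at series limit:
ΔE = E_∞ - E_2 = 0 - (-217.691200) = 217.691200 eV
λ = hc/E = 1239.84 eV·nm / 217.691200 eV = 5.6954 nm

This energy equals the ionization energy from the n = 2 state of O⁷⁺.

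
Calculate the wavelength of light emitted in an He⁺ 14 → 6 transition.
1004.67 nm

First, find the transition energy using E_n = -13.6057 Z² / n² eV:
E_14 = -13.6057 × 2² / 14² = -0.2776673 eV
E_6 = -13.6057 × 2² / 6² = -1.5117444 eV

Photon energy: |ΔE| = |E_6 - E_14| = 1.2340771 eV

Convert to wavelength using E = hc/λ with hc = 1239.84 eV·nm:
λ = hc/E = 1239.84 eV·nm / 1.2340771 eV
λ = 1004.67 nm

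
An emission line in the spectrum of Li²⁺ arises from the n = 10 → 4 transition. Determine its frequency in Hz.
1.554e+15 Hz

First, find the transition energy:
E_10 = -13.6057 × 3² / 10² = -1.22451300 eV
E_4 = -13.6057 × 3² / 4² = -7.65320625 eV
|ΔE| = |E_4 - E_10| = 6.42869325 eV

Convert to Joules: E = 6.42869325 eV × (1.602177 × 10⁻¹⁹ J/eV) = 1.02999e-18 J

Using E = hf:
f = E/h = 1.02999e-18 J / (6.62607 × 10⁻³⁴ J·s)
f = 1.554e+15 Hz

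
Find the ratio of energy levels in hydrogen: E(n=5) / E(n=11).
4.840000

Using E_n = -13.6057 Z² / n² eV with Z = 1:

E_5 = -13.6057 / 5² = -13.6057 / 25 = -0.544228000000 eV
E_11 = -13.6057 / 11² = -13.6057 / 121 = -0.112443801653 eV

The ratio is:
E_5/E_11 = (-0.544228000000) / (-0.112443801653)
E_5/E_11 = (-13.6057/25) / (-13.6057/121)
E_5/E_11 = 121/25
E_5/E_11 = 4.840000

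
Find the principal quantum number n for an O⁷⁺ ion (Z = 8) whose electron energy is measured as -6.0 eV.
n = 12

The exact energy levels follow E_n = -13.6057 Z² / n² eV with Z = 8.

The measured value (-6.0 eV) is reported to only 2 significant figures, so we must test candidate n values and see which one matches to that precision.

Candidate energies:
  n = 10:  E = -13.6057 × 8² / 10² = -8.70765 eV
  n = 11:  E = -13.6057 × 8² / 11² = -7.19640 eV
  n = 12:  E = -13.6057 × 8² / 12² = -6.04698 eV  ← matches
  n = 13:  E = -13.6057 × 8² / 13² = -5.15245 eV
  n = 14:  E = -13.6057 × 8² / 14² = -4.44268 eV

Checking against the measurement of -6.0 eV (2 sig figs), only n = 12 agrees:
E_12 = -6.04698 eV, which rounds to -6.0 eV ✓

Therefore n = 12.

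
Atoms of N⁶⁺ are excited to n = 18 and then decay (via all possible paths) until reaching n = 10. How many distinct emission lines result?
36

The electron can occupy levels n = 10, 11, ..., 18 during de-excitation — that is m = 18 - 10 + 1 = 9 distinct levels.

The number of distinct spectral lines equals the number of ways to choose 2 of these m levels (each pair gives one possible emission transition):

Number of lines = m(m-1)/2 = 9×8/2 = 36

These correspond to all possible transitions between the 9 levels:
18 → 17, 18 → 16, 18 → 15, 18 → 14, 18 → 13, 18 → 12, 18 → 11, 18 → 10...

Each transition produces a photon with a unique energy (and thus wavelength). This count does not depend on Z.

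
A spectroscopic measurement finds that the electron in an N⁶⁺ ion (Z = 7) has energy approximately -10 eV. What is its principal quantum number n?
n = 8

The exact energy levels follow E_n = -13.6057 Z² / n² eV with Z = 7.

The measured value (-10 eV) is reported to only 2 significant figures, so we must test candidate n values and see which one matches to that precision.

Candidate energies:
  n = 6:  E = -13.6057 × 7² / 6² = -18.51887 eV
  n = 7:  E = -13.6057 × 7² / 7² = -13.60570 eV
  n = 8:  E = -13.6057 × 7² / 8² = -10.41686 eV  ← matches
  n = 9:  E = -13.6057 × 7² / 9² = -8.23061 eV
  n = 10:  E = -13.6057 × 7² / 10² = -6.66679 eV

Checking against the measurement of -10 eV (2 sig figs), only n = 8 agrees:
E_8 = -10.41686 eV, which rounds to -10 eV ✓

Therefore n = 8.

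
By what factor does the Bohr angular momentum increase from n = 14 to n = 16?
1.14286

In the Bohr model, L_n = nℏ, so the ratio is purely the ratio of quantum numbers:

L_16/L_14 = 16ℏ / 14ℏ = 16/14 = 1.14286

The angular momentum scales linearly with n.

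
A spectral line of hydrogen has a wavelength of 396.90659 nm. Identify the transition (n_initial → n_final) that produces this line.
n = 7 → n = 2

First, find the photon energy from the wavelength (hc = 1239.84 eV·nm):
E = hc/λ = 1239.84 eV·nm / 396.90659 nm = 3.1237577 eV

The energy levels of hydrogen satisfy E_n = -13.6057 / n² eV, so an emission n_i → n_f releases
ΔE = 13.6057 × (1/n_f² − 1/n_i²) eV.

Setting ΔE equal to the photon energy:
1/n_f² − 1/n_i² = 3.1237577 / 13.6057 = 0.22959184

Since 1/n_i² must be positive, we need 1/n_f² > 0.22959184, i.e. n_f ≤ 2. For each allowed n_f, solve n_i = (1/n_f² − 0.22959184)^(−1/2) and check whether it is a whole number:
  n_f = 1: 1/n_i² = 1.00000000 − 0.22959184 = 0.77040816 → n_i = 1.139  (not an integer) ✗
  n_f = 2: 1/n_i² = 0.25000000 − 0.22959184 = 0.02040816 → n_i = 7.000  → integer, n_i = 7 ✓

Only n_f = 2 gives an integer upper level, n_i = 7.

The transition is from n = 7 to n = 2 (emission).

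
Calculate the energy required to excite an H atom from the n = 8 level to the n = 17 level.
0.166 eV

The energy levels of a hydrogen-like atom are E_n = -13.6057 eV / n².

Energy at n = 8: E_8 = -13.6057 / 8² = -0.212589 eV
Energy at n = 17: E_17 = -13.6057 / 17² = -0.047079 eV

The excitation energy is the difference:
ΔE = E_17 - E_8
ΔE = -0.047079 - (-0.212589)
ΔE = 0.166 eV

Since this is positive, energy must be absorbed (photon absorption).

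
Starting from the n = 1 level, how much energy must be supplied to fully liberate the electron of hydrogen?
13.61 eV

The ionization energy is the energy needed to remove the electron completely (n → ∞).

For hydrogen, E_n = -13.6057 eV / n².

At n = 1: E_1 = -13.6057 / 1² = -13.60570 eV
At n = ∞: E_∞ = 0 eV

Ionization energy = E_∞ - E_1 = 0 - (-13.60570) = 13.60570 eV
Ionization energy ≈ 13.61 eV

This is also called the binding energy of the electron in state n = 1.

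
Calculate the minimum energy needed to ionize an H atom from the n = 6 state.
0.38 eV

The ionization energy is the energy needed to remove the electron completely (n → ∞).

For hydrogen, E_n = -13.6057 eV / n².

At n = 6: E_6 = -13.6057 / 6² = -0.37794 eV
At n = ∞: E_∞ = 0 eV

Ionization energy = E_∞ - E_6 = 0 - (-0.37794) = 0.37794 eV
Ionization energy ≈ 0.38 eV

This is also called the binding energy of the electron in state n = 6.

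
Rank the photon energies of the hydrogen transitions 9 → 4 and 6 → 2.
6 → 2

Calculate the energy for each transition:

Transition 9 → 4:
ΔE₁ = |E_4 - E_9| = |-13.6057/4² - (-13.6057/9²)|
ΔE₁ = |-0.850356250 - (-0.167971605)| = 0.682385 eV

Transition 6 → 2:
ΔE₂ = |E_2 - E_6| = |-13.6057/2² - (-13.6057/6²)|
ΔE₂ = |-3.401425000 - (-0.377936111)| = 3.023489 eV

Since 3.023489 eV > 0.682385 eV, the transition 6 → 2 emits the more energetic photon.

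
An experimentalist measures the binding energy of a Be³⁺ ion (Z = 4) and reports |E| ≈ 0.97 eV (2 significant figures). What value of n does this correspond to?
n = 15

The exact energy levels follow E_n = -13.6057 Z² / n² eV with Z = 4.

The measured value (-0.97 eV) is reported to only 2 significant figures, so we must test candidate n values and see which one matches to that precision.

Candidate energies:
  n = 13:  E = -13.6057 × 4² / 13² = -1.28811 eV
  n = 14:  E = -13.6057 × 4² / 14² = -1.11067 eV
  n = 15:  E = -13.6057 × 4² / 15² = -0.96752 eV  ← matches
  n = 16:  E = -13.6057 × 4² / 16² = -0.85036 eV
  n = 17:  E = -13.6057 × 4² / 17² = -0.75326 eV

Checking against the measurement of -0.97 eV (2 sig figs), only n = 15 agrees:
E_15 = -0.96752 eV, which rounds to -0.97 eV ✓

Therefore n = 15.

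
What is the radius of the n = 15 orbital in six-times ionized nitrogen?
1.700927 nm (or 17.009267 Å)

The Bohr radius formula is:
r_n = n² a₀ / Z

where a₀ = 0.052917721 nm is the Bohr radius.

For N⁶⁺ (Z = 7) at n = 15:
r_15 = 15² × 0.052917721 nm / 7
r_15 = 225 × 0.052917721 nm / 7
r_15 = 11.9064872 nm / 7
r_15 = 1.700927 nm

The electron orbits at approximately 1.700927 nm from the nucleus.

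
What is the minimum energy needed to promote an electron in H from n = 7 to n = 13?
0.19716 eV

The energy levels of a hydrogen-like atom are E_n = -13.6057 eV / n².

Energy at n = 7: E_7 = -13.6057 / 7² = -0.27766735 eV
Energy at n = 13: E_13 = -13.6057 / 13² = -0.08050710 eV

The excitation energy is the difference:
ΔE = E_13 - E_7
ΔE = -0.08050710 - (-0.27766735)
ΔE = 0.19716 eV

Since this is positive, energy must be absorbed (photon absorption).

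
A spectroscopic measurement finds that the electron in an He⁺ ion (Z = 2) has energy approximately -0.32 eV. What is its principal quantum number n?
n = 13

The exact energy levels follow E_n = -13.6057 Z² / n² eV with Z = 2.

The measured value (-0.32 eV) is reported to only 2 significant figures, so we must test candidate n values and see which one matches to that precision.

Candidate energies:
  n = 11:  E = -13.6057 × 2² / 11² = -0.449775 eV
  n = 12:  E = -13.6057 × 2² / 12² = -0.377936 eV
  n = 13:  E = -13.6057 × 2² / 13² = -0.322028 eV  ← matches
  n = 14:  E = -13.6057 × 2² / 14² = -0.277667 eV
  n = 15:  E = -13.6057 × 2² / 15² = -0.241879 eV

Checking against the measurement of -0.32 eV (2 sig figs), only n = 13 agrees:
E_13 = -0.322028 eV, which rounds to -0.32 eV ✓

Therefore n = 13.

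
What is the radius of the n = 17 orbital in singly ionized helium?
7.64661 nm (or 76.46611 Å)

The Bohr radius formula is:
r_n = n² a₀ / Z

where a₀ = 0.05291772 nm is the Bohr radius.

For He⁺ (Z = 2) at n = 17:
r_17 = 17² × 0.05291772 nm / 2
r_17 = 289 × 0.05291772 nm / 2
r_17 = 15.293221 nm / 2
r_17 = 7.64661 nm

The electron orbits at approximately 7.64661 nm from the nucleus.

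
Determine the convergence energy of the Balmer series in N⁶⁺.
166.6698 eV

The series limit corresponds to the transition from n = ∞ to n = 2.
This is the highest energy (shortest wavelength) transition in the Balmer series.

E_∞ = 0 eV
E_2 = -13.6057 × 7² / 2² = -166.6698 eV

Energy at series limit:
ΔE = E_∞ - E_2 = 0 - (-166.6698) = 166.6698 eV

This energy equals the ionization energy from the n = 2 state of N⁶⁺.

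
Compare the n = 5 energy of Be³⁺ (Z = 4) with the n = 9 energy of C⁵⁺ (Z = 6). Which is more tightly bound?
Be³⁺ at n = 5 (E = -8.7076 eV)

Using E_n = -13.6057 Z² / n² eV:

Be³⁺ (Z = 4) at n = 5:
E = -13.6057 × 4² / 5² = -13.6057 × 16 / 25 = -8.7076480 eV

C⁵⁺ (Z = 6) at n = 9:
E = -13.6057 × 6² / 9² = -13.6057 × 36 / 81 = -6.0469778 eV

Since -8.7076480 eV < -6.0469778 eV,
Be³⁺ at n = 5 is more tightly bound (requires more energy to ionize).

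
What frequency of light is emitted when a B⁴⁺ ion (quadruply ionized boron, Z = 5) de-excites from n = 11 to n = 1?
8.15664e+16 Hz

First, find the transition energy:
E_11 = -13.6057 × 5² / 11² = -2.811095 eV
E_1 = -13.6057 × 5² / 1² = -340.142500 eV
|ΔE| = |E_1 - E_11| = 337.331405 eV

Convert to Joules: E = 337.331405 eV × (1.602177 × 10⁻¹⁹ J/eV) = 5.4046462e-17 J

Using E = hf:
f = E/h = 5.4046462e-17 J / (6.62607 × 10⁻³⁴ J·s)
f = 8.15664e+16 Hz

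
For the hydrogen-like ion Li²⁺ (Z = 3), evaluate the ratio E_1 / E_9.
81.000

Using E_n = -13.6057 Z² / n² eV with Z = 3:

E_1 = -13.6057 × 3² / 1² = -122.4513 / 1 = -122.451300000 eV
E_9 = -13.6057 × 3² / 9² = -122.4513 / 81 = -1.511744444 eV

The ratio is:
E_1/E_9 = (-122.451300000) / (-1.511744444)
E_1/E_9 = (-122.4513/1) / (-122.4513/81)
E_1/E_9 = 81/1
E_1/E_9 = 81.000
(Note: the Z² factors cancel in the ratio.)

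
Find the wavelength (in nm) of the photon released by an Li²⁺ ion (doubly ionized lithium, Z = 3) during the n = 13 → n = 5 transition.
297.08 nm

First, find the transition energy using E_n = -13.6057 Z² / n² eV:
E_13 = -13.6057 × 3² / 13² = -0.724564 eV
E_5 = -13.6057 × 3² / 5² = -4.898052 eV

Photon energy: |ΔE| = |E_5 - E_13| = 4.173488 eV

Convert to wavelength using E = hc/λ with hc = 1239.84 eV·nm:
λ = hc/E = 1239.84 eV·nm / 4.173488 eV
λ = 297.08 nm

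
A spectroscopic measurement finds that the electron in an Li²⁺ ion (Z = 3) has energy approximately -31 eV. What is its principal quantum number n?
n = 2

The exact energy levels follow E_n = -13.6057 Z² / n² eV with Z = 3.

The measured value (-31 eV) is reported to only 2 significant figures, so we must test candidate n values and see which one matches to that precision.

Candidate energies:
  n = 1:  E = -13.6057 × 3² / 1² = -122.45130 eV
  n = 2:  E = -13.6057 × 3² / 2² = -30.61283 eV  ← matches
  n = 3:  E = -13.6057 × 3² / 3² = -13.60570 eV
  n = 4:  E = -13.6057 × 3² / 4² = -7.65321 eV

Checking against the measurement of -31 eV (2 sig figs), only n = 2 agrees:
E_2 = -30.61283 eV, which rounds to -31 eV ✓

Therefore n = 2.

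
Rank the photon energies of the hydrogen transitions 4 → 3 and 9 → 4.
9 → 4

Calculate the energy for each transition:

Transition 4 → 3:
ΔE₁ = |E_3 - E_4| = |-13.6057/3² - (-13.6057/4²)|
ΔE₁ = |-1.511744444 - (-0.850356250)| = 0.661388 eV

Transition 9 → 4:
ΔE₂ = |E_4 - E_9| = |-13.6057/4² - (-13.6057/9²)|
ΔE₂ = |-0.850356250 - (-0.167971605)| = 0.682385 eV

Since 0.682385 eV > 0.661388 eV, the transition 9 → 4 emits the more energetic photon.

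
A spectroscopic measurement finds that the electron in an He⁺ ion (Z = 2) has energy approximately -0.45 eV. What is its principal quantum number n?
n = 11

The exact energy levels follow E_n = -13.6057 Z² / n² eV with Z = 2.

The measured value (-0.45 eV) is reported to only 2 significant figures, so we must test candidate n values and see which one matches to that precision.

Candidate energies:
  n = 9:  E = -13.6057 × 2² / 9² = -0.67189 eV
  n = 10:  E = -13.6057 × 2² / 10² = -0.54423 eV
  n = 11:  E = -13.6057 × 2² / 11² = -0.44978 eV  ← matches
  n = 12:  E = -13.6057 × 2² / 12² = -0.37794 eV
  n = 13:  E = -13.6057 × 2² / 13² = -0.32203 eV

Checking against the measurement of -0.45 eV (2 sig figs), only n = 11 agrees:
E_11 = -0.44978 eV, which rounds to -0.45 eV ✓

Therefore n = 11.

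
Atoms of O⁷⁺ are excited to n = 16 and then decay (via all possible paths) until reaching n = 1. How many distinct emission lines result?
120

The electron can occupy levels n = 1, 2, ..., 16 during de-excitation — that is m = 16 - 1 + 1 = 16 distinct levels.

The number of distinct spectral lines equals the number of ways to choose 2 of these m levels (each pair gives one possible emission transition):

Number of lines = m(m-1)/2 = 16×15/2 = 120

These correspond to all possible transitions between the 16 levels:
16 → 15, 16 → 14, 16 → 13, 16 → 12, 16 → 11, 16 → 10, 16 → 9, 16 → 8...

Each transition produces a photon with a unique energy (and thus wavelength). This count does not depend on Z.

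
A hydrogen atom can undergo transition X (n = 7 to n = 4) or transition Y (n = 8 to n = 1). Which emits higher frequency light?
8 → 1

Calculate the energy for each transition:

Transition 7 → 4:
ΔE₁ = |E_4 - E_7| = |-13.6057/4² - (-13.6057/7²)|
ΔE₁ = |-0.8503562500 - (-0.2776673469)| = 0.5726889 eV

Transition 8 → 1:
ΔE₂ = |E_1 - E_8| = |-13.6057/1² - (-13.6057/8²)|
ΔE₂ = |-13.6057000000 - (-0.2125890625)| = 13.3931109 eV

Since 13.3931109 eV > 0.5726889 eV, the transition 8 → 1 emits the more energetic photon.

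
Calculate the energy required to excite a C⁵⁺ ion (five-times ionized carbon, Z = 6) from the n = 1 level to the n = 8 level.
482.15199 eV

The energy levels of a hydrogen-like atom are E_n = -13.6057 Z² eV / n².

Energy at n = 1: E_1 = -13.6057 × 6² / 1² = -489.80520000 eV
Energy at n = 8: E_8 = -13.6057 × 6² / 8² = -7.65320625 eV

The excitation energy is the difference:
ΔE = E_8 - E_1
ΔE = -7.65320625 - (-489.80520000)
ΔE = 482.15199 eV

Since this is positive, energy must be absorbed (photon absorption).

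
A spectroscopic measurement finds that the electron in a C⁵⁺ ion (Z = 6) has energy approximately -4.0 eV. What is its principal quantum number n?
n = 11

The exact energy levels follow E_n = -13.6057 Z² / n² eV with Z = 6.

The measured value (-4.0 eV) is reported to only 2 significant figures, so we must test candidate n values and see which one matches to that precision.

Candidate energies:
  n = 9:  E = -13.6057 × 6² / 9² = -6.04698 eV
  n = 10:  E = -13.6057 × 6² / 10² = -4.89805 eV
  n = 11:  E = -13.6057 × 6² / 11² = -4.04798 eV  ← matches
  n = 12:  E = -13.6057 × 6² / 12² = -3.40143 eV
  n = 13:  E = -13.6057 × 6² / 13² = -2.89826 eV

Checking against the measurement of -4.0 eV (2 sig figs), only n = 11 agrees:
E_11 = -4.04798 eV, which rounds to -4.0 eV ✓

Therefore n = 11.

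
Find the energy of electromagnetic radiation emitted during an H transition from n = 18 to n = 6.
0.335943 eV

The energy levels are E_n = -13.6057 eV / n².

Energy at n = 18: E_18 = -13.6057 / 18² = -0.041992901 eV
Energy at n = 6: E_6 = -13.6057 / 6² = -0.377936111 eV

For emission (electron falling to lower state), the photon energy is:
E_photon = E_18 - E_6 = |-0.041992901 - (-0.377936111)|
E_photon = 0.335943 eV

This energy is carried away by the emitted photon.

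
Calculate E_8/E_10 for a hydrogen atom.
1.5625

Using E_n = -13.6057 Z² / n² eV with Z = 1:

E_8 = -13.6057 / 8² = -13.6057 / 64 = -0.212589063 eV
E_10 = -13.6057 / 10² = -13.6057 / 100 = -0.136057000 eV

The ratio is:
E_8/E_10 = (-0.212589063) / (-0.136057000)
E_8/E_10 = (-13.6057/64) / (-13.6057/100)
E_8/E_10 = 100/64
E_8/E_10 = 1.5625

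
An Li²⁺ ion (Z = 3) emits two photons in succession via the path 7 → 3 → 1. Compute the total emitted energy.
119.952294 eV

The energy levels of Li²⁺ are E_n = -13.6057 × 3² / n² eV.

First transition (7 → 3):
ΔE₁ = |E_3 - E_7|
ΔE₁ = |-13.605700000000 - (-2.499006122449)| = 11.106693878 eV

Second transition (3 → 1):
ΔE₂ = |E_1 - E_3|
ΔE₂ = |-122.451300000000 - (-13.605700000000)| = 108.845600000 eV

Total energy released:
E_total = ΔE₁ + ΔE₂ = 11.106693878 + 108.845600000 = 119.952294 eV

Note: This equals the direct transition 7 → 1: 119.952294 eV ✓
Energy is conserved regardless of the path taken.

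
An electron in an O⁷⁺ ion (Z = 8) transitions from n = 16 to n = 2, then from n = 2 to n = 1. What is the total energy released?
867.36 eV

The energy levels of O⁷⁺ are E_n = -13.6057 × 8² / n² eV.

First transition (16 → 2):
ΔE₁ = |E_2 - E_16|
ΔE₁ = |-217.69120000 - (-3.40142500)| = 214.28978 eV

Second transition (2 → 1):
ΔE₂ = |E_1 - E_2|
ΔE₂ = |-870.76480000 - (-217.69120000)| = 653.07360 eV

Total energy released:
E_total = ΔE₁ + ΔE₂ = 214.28978 + 653.07360 = 867.36 eV

Note: This equals the direct transition 16 → 1: 867.36 eV ✓
Energy is conserved regardless of the path taken.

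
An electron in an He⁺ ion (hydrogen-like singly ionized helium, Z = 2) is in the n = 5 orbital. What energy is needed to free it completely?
2.17691 eV

The ionization energy is the energy needed to remove the electron completely (n → ∞).

For a hydrogen-like ion with Z = 2, E_n = -13.6057 Z² / n² eV.

At n = 5: E_5 = -13.6057 × 2² / 5² = -2.17691200 eV
At n = ∞: E_∞ = 0 eV

Ionization energy = E_∞ - E_5 = 0 - (-2.17691200) = 2.17691200 eV
Ionization energy ≈ 2.17691 eV

This is also called the binding energy of the electron in state n = 5.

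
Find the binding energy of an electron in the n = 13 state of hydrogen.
0.080507 eV

The ionization energy is the energy needed to remove the electron completely (n → ∞).

For hydrogen, E_n = -13.6057 eV / n².

At n = 13: E_13 = -13.6057 / 13² = -0.080507101 eV
At n = ∞: E_∞ = 0 eV

Ionization energy = E_∞ - E_13 = 0 - (-0.080507101) = 0.080507101 eV
Ionization energy ≈ 0.080507 eV

This is also called the binding energy of the electron in state n = 13.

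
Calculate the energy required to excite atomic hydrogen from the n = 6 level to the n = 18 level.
0.34 eV

The energy levels of a hydrogen-like atom are E_n = -13.6057 eV / n².

Energy at n = 6: E_6 = -13.6057 / 6² = -0.37794 eV
Energy at n = 18: E_18 = -13.6057 / 18² = -0.04199 eV

The excitation energy is the difference:
ΔE = E_18 - E_6
ΔE = -0.04199 - (-0.37794)
ΔE = 0.34 eV

Since this is positive, energy must be absorbed (photon absorption).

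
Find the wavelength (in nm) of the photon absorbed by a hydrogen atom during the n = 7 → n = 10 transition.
8755.29244 nm

First, find the transition energy using E_n = -13.6057 / n² eV:
E_7 = -13.6057 / 7² = -0.27766734694 eV
E_10 = -13.6057 / 10² = -0.13605700000 eV

Photon energy: |ΔE| = |E_10 - E_7| = 0.14161034694 eV

Convert to wavelength using E = hc/λ with hc = 1239.84 eV·nm:
λ = hc/E = 1239.84 eV·nm / 0.14161034694 eV
λ = 8755.29244 nm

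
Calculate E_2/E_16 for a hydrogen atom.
64.000

Using E_n = -13.6057 Z² / n² eV with Z = 1:

E_2 = -13.6057 / 2² = -13.6057 / 4 = -3.401425000 eV
E_16 = -13.6057 / 16² = -13.6057 / 256 = -0.053147266 eV

The ratio is:
E_2/E_16 = (-3.401425000) / (-0.053147266)
E_2/E_16 = (-13.6057/4) / (-13.6057/256)
E_2/E_16 = 256/4
E_2/E_16 = 64.000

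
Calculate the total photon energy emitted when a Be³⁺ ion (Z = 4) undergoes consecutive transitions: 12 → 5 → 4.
12.0940 eV

The energy levels of Be³⁺ are E_n = -13.6057 × 4² / n² eV.

First transition (12 → 5):
ΔE₁ = |E_5 - E_12|
ΔE₁ = |-8.7076480000 - (-1.5117444444)| = 7.1959036 eV

Second transition (5 → 4):
ΔE₂ = |E_4 - E_5|
ΔE₂ = |-13.6057000000 - (-8.7076480000)| = 4.8980520 eV

Total energy released:
E_total = ΔE₁ + ΔE₂ = 7.1959036 + 4.8980520 = 12.0940 eV

Note: This equals the direct transition 12 → 4: 12.0940 eV ✓
Energy is conserved regardless of the path taken.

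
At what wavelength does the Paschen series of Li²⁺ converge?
91.13 nm

The series limit corresponds to the transition from n = ∞ to n = 3.
This is the highest energy (shortest wavelength) transition in the Paschen series.

E_∞ = 0 eV
E_3 = -13.6057 × 3² / 3² = -13.6057 eV

Energy at series limit:
ΔE = E_∞ - E_3 = 0 - (-13.6057) = 13.6057 eV
λ = hc/E = 1239.84 eV·nm / 13.6057 eV = 91.13 nm

This energy equals the ionization energy from the n = 3 state of Li²⁺.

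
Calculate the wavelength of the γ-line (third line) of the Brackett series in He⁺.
541.236260 nm

The lines of a series are numbered from the longest wavelength (smallest ΔE) outward; the third line is the transition from n = n_f + 3 to n_f.
The Brackett series has all transitions ending at n_f = 4.

For He⁺ (Z = 2), the third line (γ-line) is the jump from n = 7 to n = 4:
E_7 = -13.6057 × 2² / 7² = -1.1106693878 eV
E_4 = -13.6057 × 2² / 4² = -3.4014250000 eV
ΔE = E_7 - E_4 = 2.2907556122 eV

λ = hc/E = 1239.84 eV·nm / 2.2907556122 eV
λ = 541.236260 nm

This is the γ-line of the Brackett series in He⁺.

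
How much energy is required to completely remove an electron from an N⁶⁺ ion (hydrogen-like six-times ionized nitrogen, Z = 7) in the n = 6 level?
18.51887 eV

The ionization energy is the energy needed to remove the electron completely (n → ∞).

For a hydrogen-like ion with Z = 7, E_n = -13.6057 Z² / n² eV.

At n = 6: E_6 = -13.6057 × 7² / 6² = -18.51886944 eV
At n = ∞: E_∞ = 0 eV

Ionization energy = E_∞ - E_6 = 0 - (-18.51886944) = 18.51886944 eV
Ionization energy ≈ 18.51887 eV

This is also called the binding energy of the electron in state n = 6.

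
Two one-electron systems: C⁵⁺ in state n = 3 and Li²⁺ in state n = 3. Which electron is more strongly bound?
C⁵⁺ at n = 3 (E = -54.423 eV)

Using E_n = -13.6057 Z² / n² eV:

C⁵⁺ (Z = 6) at n = 3:
E = -13.6057 × 6² / 3² = -13.6057 × 36 / 9 = -54.422800 eV

Li²⁺ (Z = 3) at n = 3:
E = -13.6057 × 3² / 3² = -13.6057 × 9 / 9 = -13.605700 eV

Since -54.422800 eV < -13.605700 eV,
C⁵⁺ at n = 3 is more tightly bound (requires more energy to ionize).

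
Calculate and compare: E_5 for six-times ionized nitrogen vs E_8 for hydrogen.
N⁶⁺ at n = 5 (E = -26.66717 eV)

Using E_n = -13.6057 Z² / n² eV:

N⁶⁺ (Z = 7) at n = 5:
E = -13.6057 × 7² / 5² = -13.6057 × 49 / 25 = -26.66717200 eV

H (Z = 1) at n = 8:
E = -13.6057 × 1² / 8² = -13.6057 × 1 / 64 = -0.21258906 eV

Since -26.66717200 eV < -0.21258906 eV,
N⁶⁺ at n = 5 is more tightly bound (requires more energy to ionize).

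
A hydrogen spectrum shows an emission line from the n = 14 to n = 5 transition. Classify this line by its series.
Pfund series

The spectral series in hydrogen are named based on the final (lower) energy level:
- Lyman series: n_final = 1 (ultraviolet)
- Balmer series: n_final = 2 (visible/near-UV)
- Paschen series: n_final = 3 (infrared)
- Brackett series: n_final = 4 (infrared)
- Pfund series: n_final = 5 (far infrared)

Since this transition ends at n = 5, it belongs to the Pfund series.

For reference, this 14 → 5 line has photon energy
ΔE = 13.6057 eV × (1/5² - 1/14²) = 0.47481116 eV,
corresponding to wavelength λ = hc/ΔE = 1239.84 eV·nm / 0.47481116 eV = 2611.23 nm in the far infrared region.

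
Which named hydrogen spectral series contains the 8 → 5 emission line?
Pfund series

The spectral series in hydrogen are named based on the final (lower) energy level:
- Lyman series: n_final = 1 (ultraviolet)
- Balmer series: n_final = 2 (visible/near-UV)
- Paschen series: n_final = 3 (infrared)
- Brackett series: n_final = 4 (infrared)
- Pfund series: n_final = 5 (far infrared)

Since this transition ends at n = 5, it belongs to the Pfund series.

For reference, this 8 → 5 line has photon energy
ΔE = 13.6057 eV × (1/5² - 1/8²) = 0.33163893750 eV,
corresponding to wavelength λ = hc/ΔE = 1239.84 eV·nm / 0.33163893750 eV = 3738.52362 nm in the far infrared region.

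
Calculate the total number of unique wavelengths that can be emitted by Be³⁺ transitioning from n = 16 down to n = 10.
21

The electron can occupy levels n = 10, 11, ..., 16 during de-excitation — that is m = 16 - 10 + 1 = 7 distinct levels.

The number of distinct spectral lines equals the number of ways to choose 2 of these m levels (each pair gives one possible emission transition):

Number of lines = m(m-1)/2 = 7×6/2 = 21

These correspond to all possible transitions between the 7 levels:
16 → 15, 16 → 14, 16 → 13, 16 → 12, 16 → 11, 16 → 10, 15 → 14, 15 → 13...

Each transition produces a photon with a unique energy (and thus wavelength). This count does not depend on Z.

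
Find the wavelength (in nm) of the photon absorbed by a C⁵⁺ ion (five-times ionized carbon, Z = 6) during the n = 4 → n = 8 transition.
54.00090 nm

First, find the transition energy using E_n = -13.6057 Z² / n² eV:
E_4 = -13.6057 × 6² / 4² = -30.6128250 eV
E_8 = -13.6057 × 6² / 8² = -7.6532063 eV

Photon energy: |ΔE| = |E_8 - E_4| = 22.9596187 eV

Convert to wavelength using E = hc/λ with hc = 1239.84 eV·nm:
λ = hc/E = 1239.84 eV·nm / 22.9596187 eV
λ = 54.00090 nm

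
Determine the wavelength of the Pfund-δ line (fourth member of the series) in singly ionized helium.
823.79995 nm

The lines of a series are numbered from the longest wavelength (smallest ΔE) outward; the fourth line is the transition from n = n_f + 4 to n_f.
The Pfund series has all transitions ending at n_f = 5.

For He⁺ (Z = 2), the fourth line (δ-line) is the jump from n = 9 to n = 5:
E_9 = -13.6057 × 2² / 9² = -0.671886420 eV
E_5 = -13.6057 × 2² / 5² = -2.176912000 eV
ΔE = E_9 - E_5 = 1.505025580 eV

λ = hc/E = 1239.84 eV·nm / 1.505025580 eV
λ = 823.79995 nm

This is the δ-line of the Pfund series in He⁺.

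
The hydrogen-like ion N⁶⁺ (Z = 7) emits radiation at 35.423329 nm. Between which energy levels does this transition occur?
n = 10 → n = 4

First, find the photon energy from the wavelength (hc = 1239.84 eV·nm):
E = hc/λ = 1239.84 eV·nm / 35.423329 nm = 35.000663 eV

The energy levels of N⁶⁺ satisfy E_n = -13.6057 × 7² / n² eV, so an emission n_i → n_f releases
ΔE = 13.6057 × 7² × (1/n_f² − 1/n_i²) eV.

Setting ΔE equal to the photon energy:
1/n_f² − 1/n_i² = 35.000663 / (13.6057 × 7²) = 0.052500000

Since 1/n_i² must be positive, we need 1/n_f² > 0.052500000, i.e. n_f ≤ 4. For each allowed n_f, solve n_i = (1/n_f² − 0.052500000)^(−1/2) and check whether it is a whole number:
  n_f = 1: 1/n_i² = 1.000000000 − 0.052500000 = 0.947500000 → n_i = 1.027  (not an integer) ✗
  n_f = 2: 1/n_i² = 0.250000000 − 0.052500000 = 0.197500000 → n_i = 2.250  (not an integer) ✗
  n_f = 3: 1/n_i² = 0.111111111 − 0.052500000 = 0.058611111 → n_i = 4.131  (not an integer) ✗
  n_f = 4: 1/n_i² = 0.062500000 − 0.052500000 = 0.010000000 → n_i = 10.000  → integer, n_i = 10 ✓

Only n_f = 4 gives an integer upper level, n_i = 10.

The transition is from n = 10 to n = 4 (emission).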